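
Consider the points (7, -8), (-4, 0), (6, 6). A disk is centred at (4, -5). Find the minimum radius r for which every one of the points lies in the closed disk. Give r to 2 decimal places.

The required radius is the distance from (4, -5) to the farthest point.
Squared distances: 18, 89, 125.
Maximum is 125, attained at (6, 6).
r = √125 ≈ 11.18.

11.18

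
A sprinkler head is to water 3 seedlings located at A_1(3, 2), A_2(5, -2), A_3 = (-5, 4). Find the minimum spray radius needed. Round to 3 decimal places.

Side lengths²: A_1A_2² = 20, A_1A_3² = 68, A_2A_3² = 136.
Since A_2A_3² = 136 ≥ 68 + 20 = 88, the angle opposite A_2A_3 is not acute, so the smallest enclosing circle has A_2A_3 as diameter.
Centre = midpoint of A_2A_3 = (0, 1), r² = 136/4 = 34.
r = √34 ≈ 5.831.

5.831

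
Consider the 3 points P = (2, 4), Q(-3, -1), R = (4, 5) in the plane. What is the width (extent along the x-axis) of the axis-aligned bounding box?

max x = 4, min x = -3, so width = 7.

7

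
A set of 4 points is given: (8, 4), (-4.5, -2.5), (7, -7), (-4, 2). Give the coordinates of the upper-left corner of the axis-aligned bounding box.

(-4.5, 4)

x-range [-4.5, 8], y-range [-7, 4].
The upper-left corner is (-4.5, 4).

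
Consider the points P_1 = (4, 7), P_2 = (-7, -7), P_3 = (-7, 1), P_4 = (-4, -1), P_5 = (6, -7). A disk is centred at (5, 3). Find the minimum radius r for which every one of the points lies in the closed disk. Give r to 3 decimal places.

15.620

The required radius is the distance from (5, 3) to the farthest point.
Squared distances: 17, 244, 148, 97, 101.
Maximum is 244, attained at P_2.
r = √244 ≈ 15.620.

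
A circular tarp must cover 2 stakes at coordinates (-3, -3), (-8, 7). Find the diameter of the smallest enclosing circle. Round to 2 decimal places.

The smallest circle enclosing two points has them as diameter endpoints.
Centre = midpoint = (-5.5, 2); r² = |(-3, -3)−(-8, 7)|²/4 = 125/4 = 31.25.
Diameter = 2r = 2√(31.25) ≈ 11.18.

11.18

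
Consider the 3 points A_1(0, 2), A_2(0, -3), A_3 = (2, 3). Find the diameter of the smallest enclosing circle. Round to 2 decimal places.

6.32

Side lengths²: A_1A_2² = 25, A_1A_3² = 5, A_2A_3² = 40.
Since A_2A_3² = 40 ≥ 25 + 5 = 30, the angle opposite A_2A_3 is not acute, so the smallest enclosing circle has A_2A_3 as diameter.
Centre = midpoint of A_2A_3 = (1, 0), r² = 40/4 = 10.
Diameter = 2r = 2√10 ≈ 6.32.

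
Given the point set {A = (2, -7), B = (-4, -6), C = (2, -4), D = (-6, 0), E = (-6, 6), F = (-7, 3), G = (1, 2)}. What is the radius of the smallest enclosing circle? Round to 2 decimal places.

7.63

The farthest pair is A–E with squared distance 233. The circle on this segment as diameter has centre (-2, -0.5) and r² = 233/4 = 58.25.
Check B: distance² to centre = 34.25 ≤ 58.25, so it lies inside.
All remaining points lie in this disk, and no smaller disk contains both endpoints, so this is the minimum enclosing circle.
r = √(58.25) ≈ 7.63.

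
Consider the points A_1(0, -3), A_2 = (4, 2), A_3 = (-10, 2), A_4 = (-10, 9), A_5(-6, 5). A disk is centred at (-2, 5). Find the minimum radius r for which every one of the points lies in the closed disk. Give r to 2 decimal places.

8.94

The required radius is the distance from (-2, 5) to the farthest point.
Squared distances: 68, 45, 73, 80, 16.
Maximum is 80, attained at A_4.
r = √80 ≈ 8.94.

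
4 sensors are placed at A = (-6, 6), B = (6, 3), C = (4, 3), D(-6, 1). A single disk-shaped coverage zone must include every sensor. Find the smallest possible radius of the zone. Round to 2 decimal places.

The minimum enclosing circle is determined by three boundary points: A, B, D.
Their circumcentre is (-0.25, 3.5) with r² = 39.3125.
The farthest remaining point C is at distance² 18.3125 ≤ 39.3125.
r = √(39.3125) ≈ 6.27.

6.27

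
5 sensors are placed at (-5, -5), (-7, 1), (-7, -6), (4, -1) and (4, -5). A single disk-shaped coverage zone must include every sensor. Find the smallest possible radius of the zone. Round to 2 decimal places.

6.29

The minimum enclosing circle is determined by three boundary points: (-7, 1), (-7, -6), (4, -5).
Their circumcentre is (-39/22, -2.5) with r² = 9577/242.
The farthest remaining point (4, -1) is at distance² 8609/242 ≤ 9577/242.
r = √(9577/242) ≈ 6.29.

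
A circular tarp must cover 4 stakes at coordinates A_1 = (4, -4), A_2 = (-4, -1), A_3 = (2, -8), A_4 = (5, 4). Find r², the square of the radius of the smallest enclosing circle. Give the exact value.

By Welzl's lemma the MEC is supported by two points (diametrically opposite) or three points (on a circumcircle).
The minimum enclosing circle is determined by three boundary points: A_2, A_3, A_4.
Their circumcentre is (141/62, -105/62) with r² = 76585/1922.
The farthest remaining point A_1 is at distance² 15949/1922 ≤ 76585/1922.

76585/1922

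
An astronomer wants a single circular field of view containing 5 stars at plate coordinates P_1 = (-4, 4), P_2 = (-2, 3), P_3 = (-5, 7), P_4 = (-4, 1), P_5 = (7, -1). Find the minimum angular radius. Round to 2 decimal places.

7.21

A smallest enclosing disk is always determined by at most three of the input points on its boundary.
The farthest pair is P_3–P_5 with squared distance 208. The circle on this segment as diameter has centre (1, 3) and r² = 208/4 = 52.
Check P_1: distance² to centre = 26 ≤ 52, so it lies inside.
All remaining points lie in this disk, and no smaller disk contains both endpoints, so this is the minimum enclosing circle.
r = √52 ≈ 7.21.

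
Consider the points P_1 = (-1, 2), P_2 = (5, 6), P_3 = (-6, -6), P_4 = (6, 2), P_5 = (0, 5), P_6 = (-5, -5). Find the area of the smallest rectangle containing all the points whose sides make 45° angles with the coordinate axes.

In coordinates u = x + y, v = x − y the rectangle is axis-aligned; the map (x,y)→(u,v) scales areas by 2.
u-values: 1, 11, -12, 8, 5, -10; range = 11 − (-12) = 23.
v-values: -3, -1, 0, 4, -5, 0; range = 4 − (-5) = 9.
Area = (23 × 9) / 2 = 103.5.

103.5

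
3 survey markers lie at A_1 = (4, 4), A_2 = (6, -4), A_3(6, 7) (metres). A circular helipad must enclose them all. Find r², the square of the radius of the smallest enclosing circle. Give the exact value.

30.25

Side lengths²: A_1A_2² = 68, A_1A_3² = 13, A_2A_3² = 121.
Since A_2A_3² = 121 ≥ 68 + 13 = 81, the angle opposite A_2A_3 is not acute, so the smallest enclosing circle has A_2A_3 as diameter.
Centre = midpoint of A_2A_3 = (6, 1.5), r² = 121/4 = 30.25.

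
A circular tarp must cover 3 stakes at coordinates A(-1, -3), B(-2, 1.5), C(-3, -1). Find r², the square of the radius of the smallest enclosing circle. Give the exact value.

Side lengths²: AB² = 21.25, AC² = 8, BC² = 7.25.
Since AB² = 21.25 ≥ 8 + 7.25 = 15.25, the angle opposite AB is not acute, so the smallest enclosing circle has AB as diameter.
Centre = midpoint of AB = (-1.5, -0.75), r² = 21.25/4 = 5.3125.

5.3125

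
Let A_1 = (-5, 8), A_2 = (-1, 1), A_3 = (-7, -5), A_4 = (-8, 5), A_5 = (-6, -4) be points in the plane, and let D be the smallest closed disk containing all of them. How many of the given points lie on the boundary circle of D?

2

By Welzl's lemma the MEC is supported by two points (diametrically opposite) or three points (on a circumcircle).
The farthest pair is A_1–A_3 with squared distance 173. The circle on this segment as diameter has centre (-6, 1.5) and r² = 173/4 = 43.25.
Check A_2: distance² to centre = 25.25 ≤ 43.25, so it lies inside.
All remaining points lie in this disk, and no smaller disk contains both endpoints, so this is the minimum enclosing circle.
The points at distance exactly r from the centre are A_1, A_3 — 2 points.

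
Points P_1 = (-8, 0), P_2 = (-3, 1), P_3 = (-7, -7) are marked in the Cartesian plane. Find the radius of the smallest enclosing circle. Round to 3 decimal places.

4.472

Side lengths²: P_1P_2² = 26, P_1P_3² = 50, P_2P_3² = 80.
Since P_2P_3² = 80 ≥ 50 + 26 = 76, the angle opposite P_2P_3 is not acute, so the smallest enclosing circle has P_2P_3 as diameter.
Centre = midpoint of P_2P_3 = (-5, -3), r² = 80/4 = 20.
r = √20 ≈ 4.472.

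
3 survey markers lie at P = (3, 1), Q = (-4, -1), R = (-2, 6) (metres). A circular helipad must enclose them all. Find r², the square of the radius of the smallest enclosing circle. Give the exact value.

2809/162

Side lengths²: PQ² = 53, PR² = 50, QR² = 53.
Since QR² = 53 < 53 + 50 = 103, the triangle is acute, so the smallest enclosing circle is the circumcircle.
Circumcentre = (-19/18, 35/18), r² = 2809/162.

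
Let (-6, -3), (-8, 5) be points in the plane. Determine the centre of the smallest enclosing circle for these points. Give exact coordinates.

The smallest circle enclosing two points has them as diameter endpoints.
Centre = midpoint = (-7, 1); r² = |(-6, -3)−(-8, 5)|²/4 = 68/4 = 17.
Centre = (-7, 1).

(-7, 1)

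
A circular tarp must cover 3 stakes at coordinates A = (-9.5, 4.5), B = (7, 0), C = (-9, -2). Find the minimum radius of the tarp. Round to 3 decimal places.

8.561

Side lengths²: AB² = 292.5, AC² = 42.5, BC² = 260.
Since AB² = 292.5 < 260 + 42.5 = 302.5, the triangle is acute, so the smallest enclosing circle is the circumcircle.
Circumcentre = (-19/14, 13/7), r² = 14365/196.
r = √(14365/196) ≈ 8.561.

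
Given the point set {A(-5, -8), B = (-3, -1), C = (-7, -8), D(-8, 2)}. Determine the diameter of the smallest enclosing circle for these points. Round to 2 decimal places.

The farthest pair is A–D with squared distance 109. The circle on this segment as diameter has centre (-6.5, -3) and r² = 109/4 = 27.25.
Check B: distance² to centre = 16.25 ≤ 27.25, so it lies inside.
All remaining points lie in this disk, and no smaller disk contains both endpoints, so this is the minimum enclosing circle.
Diameter = 2r = 2√(27.25) ≈ 10.44.

10.44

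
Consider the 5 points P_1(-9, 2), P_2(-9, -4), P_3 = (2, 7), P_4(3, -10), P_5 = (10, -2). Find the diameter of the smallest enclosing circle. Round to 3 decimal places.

A smallest enclosing disk is always determined by at most three of the input points on its boundary.
The minimum enclosing circle is determined by three boundary points: P_1, P_2, P_5.
Their circumcentre is (11/38, -1) with r² = 137605/1444.
The farthest remaining point P_4 is at distance² 127573/1444 ≤ 137605/1444.
Diameter = 2r = 2√(137605/1444) ≈ 19.524.

19.524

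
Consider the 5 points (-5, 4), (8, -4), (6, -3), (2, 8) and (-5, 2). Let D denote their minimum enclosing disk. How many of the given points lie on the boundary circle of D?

The minimum enclosing circle is determined by three boundary points: (-5, 4), (8, -4), (2, 8).
Their circumcentre is (31/18, 13/36) with r² = 75725/1296.
The farthest remaining point (-5, 2) is at distance² 62045/1296 ≤ 75725/1296.
The points at distance exactly r from the centre are (-5, 4), (8, -4), (2, 8) — 3 points.

3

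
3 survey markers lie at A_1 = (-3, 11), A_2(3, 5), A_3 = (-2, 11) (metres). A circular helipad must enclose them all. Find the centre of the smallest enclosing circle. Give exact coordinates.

Side lengths²: A_1A_2² = 72, A_1A_3² = 1, A_2A_3² = 61.
Since A_1A_2² = 72 ≥ 61 + 1 = 62, the angle opposite A_1A_2 is not acute, so the smallest enclosing circle has A_1A_2 as diameter.
Centre = midpoint of A_1A_2 = (0, 8), r² = 72/4 = 18.
Centre = (0, 8).

(0, 8)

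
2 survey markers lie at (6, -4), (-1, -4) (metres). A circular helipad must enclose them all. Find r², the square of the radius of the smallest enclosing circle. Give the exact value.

12.25

The smallest circle enclosing two points has them as diameter endpoints.
Centre = midpoint = (2.5, -4); r² = |(6, -4)−(-1, -4)|²/4 = 49/4 = 12.25.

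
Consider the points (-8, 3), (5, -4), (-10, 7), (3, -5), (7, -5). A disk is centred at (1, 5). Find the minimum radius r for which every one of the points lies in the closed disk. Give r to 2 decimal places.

The required radius is the distance from (1, 5) to the farthest point.
Squared distances: 85, 97, 125, 104, 136.
Maximum is 136, attained at (7, -5).
r = √136 ≈ 11.66.

11.66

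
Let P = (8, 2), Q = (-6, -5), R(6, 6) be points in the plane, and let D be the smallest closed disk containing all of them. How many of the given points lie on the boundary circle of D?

Side lengths²: PQ² = 245, PR² = 20, QR² = 265.
Since QR² = 265 ≥ 245 + 20 = 265, the angle opposite QR is not acute, so the smallest enclosing circle has QR as diameter.
Centre = midpoint of QR = (0, 0.5), r² = 265/4 = 66.25.
The points at distance exactly r from the centre are P, Q, R — 3 points.

3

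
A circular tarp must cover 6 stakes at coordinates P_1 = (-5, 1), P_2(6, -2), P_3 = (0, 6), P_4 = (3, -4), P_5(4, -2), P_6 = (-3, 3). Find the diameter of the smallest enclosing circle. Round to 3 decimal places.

11.518

A smallest enclosing disk is always determined by at most three of the input points on its boundary.
The minimum enclosing circle is determined by three boundary points: P_1, P_2, P_3.
Their circumcentre is (5/7, 2/7) with r² = 1625/49.
The farthest remaining point P_4 is at distance² 1156/49 ≤ 1625/49.
Diameter = 2r = 2√(1625/49) ≈ 11.518.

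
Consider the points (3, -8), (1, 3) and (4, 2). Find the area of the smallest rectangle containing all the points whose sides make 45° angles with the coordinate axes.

In coordinates u = x + y, v = x − y the rectangle is axis-aligned; the map (x,y)→(u,v) scales areas by 2.
u-values: -5, 4, 6; range = 6 − (-5) = 11.
v-values: 11, -2, 2; range = 11 − (-2) = 13.
Area = (11 × 13) / 2 = 71.5.

71.5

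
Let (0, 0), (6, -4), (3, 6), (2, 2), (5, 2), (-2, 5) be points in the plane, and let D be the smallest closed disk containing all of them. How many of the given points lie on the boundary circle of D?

The minimum enclosing circle of a finite set is fixed by two of the points (as a diameter) or three (as a circumcircle).
The farthest pair is (6, -4)–(-2, 5) with squared distance 145. The circle on this segment as diameter has centre (2, 0.5) and r² = 145/4 = 36.25.
Check (0, 0): distance² to centre = 4.25 ≤ 36.25, so it lies inside.
All remaining points lie in this disk, and no smaller disk contains both endpoints, so this is the minimum enclosing circle.
The points at distance exactly r from the centre are (6, -4), (-2, 5) — 2 points.

2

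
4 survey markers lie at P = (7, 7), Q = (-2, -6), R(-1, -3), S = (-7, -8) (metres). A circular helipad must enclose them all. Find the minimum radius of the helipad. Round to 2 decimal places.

10.26

The farthest pair is P–S with squared distance 421. The circle on this segment as diameter has centre (0, -0.5) and r² = 421/4 = 105.25.
Check Q: distance² to centre = 34.25 ≤ 105.25, so it lies inside.
All remaining points lie in this disk, and no smaller disk contains both endpoints, so this is the minimum enclosing circle.
r = √(105.25) ≈ 10.26.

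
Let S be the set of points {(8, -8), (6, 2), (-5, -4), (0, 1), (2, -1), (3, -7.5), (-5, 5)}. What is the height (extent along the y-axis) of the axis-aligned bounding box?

max y = 5, min y = -8, so height = 13.

13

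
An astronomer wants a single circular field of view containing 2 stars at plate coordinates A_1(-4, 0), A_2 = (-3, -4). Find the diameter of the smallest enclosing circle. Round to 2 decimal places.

The smallest circle enclosing two points has them as diameter endpoints.
Centre = midpoint = (-3.5, -2); r² = |A_1A_2|²/4 = 17/4 = 4.25.
Diameter = 2r = 2√(4.25) ≈ 4.12.

4.12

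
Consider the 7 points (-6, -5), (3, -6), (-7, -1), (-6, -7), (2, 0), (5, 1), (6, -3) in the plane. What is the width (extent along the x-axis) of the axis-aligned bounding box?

max x = 6, min x = -7, so width = 13.

13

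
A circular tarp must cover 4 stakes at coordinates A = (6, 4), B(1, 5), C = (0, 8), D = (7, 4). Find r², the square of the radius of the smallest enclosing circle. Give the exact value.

16.25

A smallest enclosing disk is always determined by at most three of the input points on its boundary.
The farthest pair is C–D with squared distance 65. The circle on this segment as diameter has centre (3.5, 6) and r² = 65/4 = 16.25.
Check A: distance² to centre = 10.25 ≤ 16.25, so it lies inside.
All remaining points lie in this disk, and no smaller disk contains both endpoints, so this is the minimum enclosing circle.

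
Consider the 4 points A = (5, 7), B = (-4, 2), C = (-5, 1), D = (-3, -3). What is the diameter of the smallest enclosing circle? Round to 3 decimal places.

The minimum enclosing circle of a finite set is fixed by two of the points (as a diameter) or three (as a circumcircle).
The farthest pair is A–D with squared distance 164. The circle on this segment as diameter has centre (1, 2) and r² = 164/4 = 41.
Check B: distance² to centre = 25 ≤ 41, so it lies inside.
All remaining points lie in this disk, and no smaller disk contains both endpoints, so this is the minimum enclosing circle.
Diameter = 2r = 2√41 ≈ 12.806.

12.806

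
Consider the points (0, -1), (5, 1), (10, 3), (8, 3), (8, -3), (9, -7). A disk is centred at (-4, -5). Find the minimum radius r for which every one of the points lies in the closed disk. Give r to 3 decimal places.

16.125

The required radius is the distance from (-4, -5) to the farthest point.
Squared distances: 32, 117, 260, 208, 148, 173.
Maximum is 260, attained at (10, 3).
r = √260 ≈ 16.125.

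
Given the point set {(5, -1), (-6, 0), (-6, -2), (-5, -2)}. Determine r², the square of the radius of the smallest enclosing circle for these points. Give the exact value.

The minimum enclosing circle of a finite set is fixed by two of the points (as a diameter) or three (as a circumcircle).
The minimum enclosing circle is determined by three boundary points: (5, -1), (-6, 0), (-6, -2).
Their circumcentre is (-6/11, -1) with r² = 3721/121.
The farthest remaining point (-5, -2) is at distance² 2522/121 ≤ 3721/121.

3721/121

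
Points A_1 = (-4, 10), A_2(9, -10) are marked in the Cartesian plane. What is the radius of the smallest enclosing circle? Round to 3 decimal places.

The smallest circle enclosing two points has them as diameter endpoints.
Centre = midpoint = (2.5, 0); r² = |A_1A_2|²/4 = 569/4 = 142.25.
r = √(142.25) ≈ 11.927.

11.927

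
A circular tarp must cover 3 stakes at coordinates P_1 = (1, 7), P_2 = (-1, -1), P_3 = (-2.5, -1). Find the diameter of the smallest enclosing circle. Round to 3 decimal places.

8.732

Side lengths²: P_1P_2² = 68, P_1P_3² = 76.25, P_2P_3² = 2.25.
Since P_1P_3² = 76.25 ≥ 68 + 2.25 = 70.25, the angle opposite P_1P_3 is not acute, so the smallest enclosing circle has P_1P_3 as diameter.
Centre = midpoint of P_1P_3 = (-0.75, 3), r² = 76.25/4 = 19.0625.
Diameter = 2r = 2√(19.0625) ≈ 8.732.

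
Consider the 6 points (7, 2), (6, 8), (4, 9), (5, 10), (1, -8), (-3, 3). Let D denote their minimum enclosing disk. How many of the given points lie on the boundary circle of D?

A smallest enclosing disk is always determined by at most three of the input points on its boundary.
The farthest pair is (5, 10)–(1, -8) with squared distance 340. The circle on this segment as diameter has centre (3, 1) and r² = 340/4 = 85.
Check (7, 2): distance² to centre = 17 ≤ 85, so it lies inside.
All remaining points lie in this disk, and no smaller disk contains both endpoints, so this is the minimum enclosing circle.
The points at distance exactly r from the centre are (5, 10), (1, -8) — 2 points.

2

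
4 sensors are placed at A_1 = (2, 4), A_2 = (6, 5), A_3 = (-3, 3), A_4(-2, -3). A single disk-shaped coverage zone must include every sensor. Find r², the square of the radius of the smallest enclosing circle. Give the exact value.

The farthest pair is A_2–A_4 with squared distance 128. The circle on this segment as diameter has centre (2, 1) and r² = 128/4 = 32.
Check A_1: distance² to centre = 9 ≤ 32, so it lies inside.
All remaining points lie in this disk, and no smaller disk contains both endpoints, so this is the minimum enclosing circle.

32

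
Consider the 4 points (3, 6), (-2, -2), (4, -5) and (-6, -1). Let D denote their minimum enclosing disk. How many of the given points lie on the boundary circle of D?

3

By Welzl's lemma the MEC is supported by two points (diametrically opposite) or three points (on a circumcircle).
The minimum enclosing circle is determined by three boundary points: (3, 6), (4, -5), (-6, -1).
Their circumcentre is (15/53, 11/53) with r² = 114985/2809.
The farthest remaining point (-2, -2) is at distance² 28330/2809 ≤ 114985/2809.
The points at distance exactly r from the centre are (3, 6), (4, -5), (-6, -1) — 3 points.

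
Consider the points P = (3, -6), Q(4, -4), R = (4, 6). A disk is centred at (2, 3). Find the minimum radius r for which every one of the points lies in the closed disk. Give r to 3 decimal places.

The required radius is the distance from (2, 3) to the farthest point.
Squared distances: 82, 53, 13.
Maximum is 82, attained at P.
r = √82 ≈ 9.055.

9.055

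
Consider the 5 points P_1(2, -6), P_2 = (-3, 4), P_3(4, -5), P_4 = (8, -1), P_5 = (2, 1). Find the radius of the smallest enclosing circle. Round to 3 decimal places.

6.207

By Welzl's lemma the MEC is supported by two points (diametrically opposite) or three points (on a circumcircle).
The minimum enclosing circle is determined by three boundary points: P_1, P_2, P_4.
Their circumcentre is (65/34, 7/34) with r² = 22265/578.
The farthest remaining point P_3 is at distance² 18185/578 ≤ 22265/578.
r = √(22265/578) ≈ 6.207.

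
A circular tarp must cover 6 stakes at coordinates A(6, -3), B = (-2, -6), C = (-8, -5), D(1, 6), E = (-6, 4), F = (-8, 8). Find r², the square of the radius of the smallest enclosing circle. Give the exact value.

7925/98

A smallest enclosing disk is always determined by at most three of the input points on its boundary.
The minimum enclosing circle is determined by three boundary points: A, C, F.
Their circumcentre is (-25/14, 1.5) with r² = 7925/98.
The farthest remaining point B is at distance² 5517/98 ≤ 7925/98.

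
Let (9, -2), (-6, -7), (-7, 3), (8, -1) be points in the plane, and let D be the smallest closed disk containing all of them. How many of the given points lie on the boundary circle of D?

The minimum enclosing circle of a finite set is fixed by two of the points (as a diameter) or three (as a circumcircle).
The minimum enclosing circle is determined by three boundary points: (9, -2), (-6, -7), (-7, 3).
Their circumcentre is (27/62, -81/62) with r² = 141905/1922.
The farthest remaining point (8, -1) is at distance² 110161/1922 ≤ 141905/1922.
The points at distance exactly r from the centre are (9, -2), (-6, -7), (-7, 3) — 3 points.

3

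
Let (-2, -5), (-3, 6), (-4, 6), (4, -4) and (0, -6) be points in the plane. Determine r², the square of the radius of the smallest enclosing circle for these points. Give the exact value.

2050/49

A smallest enclosing disk is always determined by at most three of the input points on its boundary.
The minimum enclosing circle is determined by three boundary points: (-4, 6), (4, -4), (0, -6).
Their circumcentre is (-5/7, 3/7) with r² = 2050/49.
The farthest remaining point (-3, 6) is at distance² 1777/49 ≤ 2050/49.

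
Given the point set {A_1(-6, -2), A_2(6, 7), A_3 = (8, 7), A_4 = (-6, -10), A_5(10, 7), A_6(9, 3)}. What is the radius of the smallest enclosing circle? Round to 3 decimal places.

The minimum enclosing circle of a finite set is fixed by two of the points (as a diameter) or three (as a circumcircle).
The farthest pair is A_4–A_5 with squared distance 545. The circle on this segment as diameter has centre (2, -1.5) and r² = 545/4 = 136.25.
Check A_1: distance² to centre = 64.25 ≤ 136.25, so it lies inside.
All remaining points lie in this disk, and no smaller disk contains both endpoints, so this is the minimum enclosing circle.
r = √(136.25) ≈ 11.673.

11.673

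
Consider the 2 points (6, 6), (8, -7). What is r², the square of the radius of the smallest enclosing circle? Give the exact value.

43.25

The smallest circle enclosing two points has them as diameter endpoints.
Centre = midpoint = (7, -0.5); r² = |(6, 6)−(8, -7)|²/4 = 173/4 = 43.25.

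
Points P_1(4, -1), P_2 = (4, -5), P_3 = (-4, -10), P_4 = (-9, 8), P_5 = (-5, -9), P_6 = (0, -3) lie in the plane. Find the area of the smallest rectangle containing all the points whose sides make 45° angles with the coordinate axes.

221

In coordinates u = x + y, v = x − y the rectangle is axis-aligned; the map (x,y)→(u,v) scales areas by 2.
u-values: 3, -1, -14, -1, -14, -3; range = 3 − (-14) = 17.
v-values: 5, 9, 6, -17, 4, 3; range = 9 − (-17) = 26.
Area = (17 × 26) / 2 = 221.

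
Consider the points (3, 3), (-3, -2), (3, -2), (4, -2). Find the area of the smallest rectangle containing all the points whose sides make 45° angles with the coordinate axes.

38.5

In coordinates u = x + y, v = x − y the rectangle is axis-aligned; the map (x,y)→(u,v) scales areas by 2.
u-values: 6, -5, 1, 2; range = 6 − (-5) = 11.
v-values: 0, -1, 5, 6; range = 6 − (-1) = 7.
Area = (11 × 7) / 2 = 38.5.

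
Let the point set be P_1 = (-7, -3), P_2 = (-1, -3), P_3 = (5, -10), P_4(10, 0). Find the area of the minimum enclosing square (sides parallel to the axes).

The bounding box has width 17 and height 10.
An axis-aligned square enclosing the set must have side ≥ max(width, height).
So the minimum side is max(17, 10) = 17.
Area = 17² = 289.

289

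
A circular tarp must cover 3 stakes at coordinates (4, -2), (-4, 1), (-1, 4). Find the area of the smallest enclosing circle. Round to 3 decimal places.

Call the three points A, B, C in the order given.
Side lengths²: AB² = 73, AC² = 61, BC² = 18.
Since AB² = 73 < 61 + 18 = 79, the triangle is acute, so the smallest enclosing circle is the circumcircle.
Circumcentre = (3/22, -3/22), r² = 4453/242.
Area = π·r² = π·4453/242 ≈ 57.808.

57.808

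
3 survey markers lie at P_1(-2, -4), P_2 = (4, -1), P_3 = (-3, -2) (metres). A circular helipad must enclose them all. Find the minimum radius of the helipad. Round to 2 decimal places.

Side lengths²: P_1P_2² = 45, P_1P_3² = 5, P_2P_3² = 50.
Since P_2P_3² = 50 ≥ 45 + 5 = 50, the angle opposite P_2P_3 is not acute, so the smallest enclosing circle has P_2P_3 as diameter.
Centre = midpoint of P_2P_3 = (0.5, -1.5), r² = 50/4 = 12.5.
r = √(12.5) ≈ 3.54.

3.54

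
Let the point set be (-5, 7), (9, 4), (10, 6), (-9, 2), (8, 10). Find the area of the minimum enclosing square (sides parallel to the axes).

361

The bounding box has width 19 and height 8.
An axis-aligned square enclosing the set must have side ≥ max(width, height).
So the minimum side is max(19, 8) = 19.
Area = 19² = 361.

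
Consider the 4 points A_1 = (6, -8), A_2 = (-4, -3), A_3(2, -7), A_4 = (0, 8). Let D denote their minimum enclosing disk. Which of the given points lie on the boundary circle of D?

A_1, A_4

The minimum enclosing circle of a finite set is fixed by two of the points (as a diameter) or three (as a circumcircle).
The farthest pair is A_1–A_4 with squared distance 292. The circle on this segment as diameter has centre (3, 0) and r² = 292/4 = 73.
Check A_2: distance² to centre = 58 ≤ 73, so it lies inside.
All remaining points lie in this disk, and no smaller disk contains both endpoints, so this is the minimum enclosing circle.
The points at distance exactly r from the centre are A_1, A_4 — 2 points.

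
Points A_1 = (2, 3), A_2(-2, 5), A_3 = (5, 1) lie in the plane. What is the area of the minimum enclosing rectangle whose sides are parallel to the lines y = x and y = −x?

In coordinates u = x + y, v = x − y the rectangle is axis-aligned; the map (x,y)→(u,v) scales areas by 2.
u-values: 5, 3, 6; range = 6 − 3 = 3.
v-values: -1, -7, 4; range = 4 − (-7) = 11.
Area = (3 × 11) / 2 = 16.5.

16.5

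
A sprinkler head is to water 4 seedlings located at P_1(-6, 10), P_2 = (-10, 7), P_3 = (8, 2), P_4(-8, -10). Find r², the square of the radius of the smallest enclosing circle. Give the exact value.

164125/1369

The minimum enclosing circle of a finite set is fixed by two of the points (as a diameter) or three (as a circumcircle).
The minimum enclosing circle is determined by three boundary points: P_1, P_3, P_4.
Their circumcentre is (-99/37, -16/37) with r² = 164125/1369.
The farthest remaining point P_2 is at distance² 149066/1369 ≤ 164125/1369.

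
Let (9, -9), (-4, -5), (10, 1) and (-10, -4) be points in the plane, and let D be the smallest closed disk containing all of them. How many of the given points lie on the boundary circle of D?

The minimum enclosing circle is determined by three boundary points: (9, -9), (10, 1), (-10, -4).
Their circumcentre is (31/78, -241/78) with r² = 331381/3042.
The farthest remaining point (-4, -5) is at distance² 69925/3042 ≤ 331381/3042.
The points at distance exactly r from the centre are (9, -9), (10, 1), (-10, -4) — 3 points.

3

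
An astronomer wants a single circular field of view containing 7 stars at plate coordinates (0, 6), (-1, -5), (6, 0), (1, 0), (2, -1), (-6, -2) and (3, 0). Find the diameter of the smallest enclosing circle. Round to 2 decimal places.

By Welzl's lemma the MEC is supported by two points (diametrically opposite) or three points (on a circumcircle).
The minimum enclosing circle is determined by three boundary points: (0, 6), (6, 0), (-6, -2).
Their circumcentre is (-1/7, -1/7) with r² = 1850/49.
The farthest remaining point (-1, -5) is at distance² 1192/49 ≤ 1850/49.
Diameter = 2r = 2√(1850/49) ≈ 12.29.

12.29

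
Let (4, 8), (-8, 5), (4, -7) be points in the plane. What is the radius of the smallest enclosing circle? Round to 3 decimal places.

Call the three points A, B, C in the order given.
Side lengths²: AB² = 153, AC² = 225, BC² = 288.
Since BC² = 288 < 225 + 153 = 378, the triangle is acute, so the smallest enclosing circle is the circumcircle.
Circumcentre = (-0.5, 0.5), r² = 76.5.
r = √(76.5) ≈ 8.746.

8.746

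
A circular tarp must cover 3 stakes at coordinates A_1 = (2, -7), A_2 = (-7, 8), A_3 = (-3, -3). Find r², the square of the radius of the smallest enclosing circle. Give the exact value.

Side lengths²: A_1A_2² = 306, A_1A_3² = 41, A_2A_3² = 137.
Since A_1A_2² = 306 ≥ 137 + 41 = 178, the angle opposite A_1A_2 is not acute, so the smallest enclosing circle has A_1A_2 as diameter.
Centre = midpoint of A_1A_2 = (-2.5, 0.5), r² = 306/4 = 76.5.

76.5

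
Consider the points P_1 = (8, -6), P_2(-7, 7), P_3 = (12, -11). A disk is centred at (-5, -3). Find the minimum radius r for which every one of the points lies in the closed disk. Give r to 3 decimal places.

The required radius is the distance from (-5, -3) to the farthest point.
Squared distances: 178, 104, 353.
Maximum is 353, attained at P_3.
r = √353 ≈ 18.788.

18.788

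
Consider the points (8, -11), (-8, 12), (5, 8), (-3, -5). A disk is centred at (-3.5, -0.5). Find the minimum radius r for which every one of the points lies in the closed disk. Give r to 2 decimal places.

15.57

The required radius is the distance from (-3.5, -0.5) to the farthest point.
Squared distances: 242.5, 176.5, 144.5, 20.5.
Maximum is 242.5, attained at (8, -11).
r = √(242.5) ≈ 15.57.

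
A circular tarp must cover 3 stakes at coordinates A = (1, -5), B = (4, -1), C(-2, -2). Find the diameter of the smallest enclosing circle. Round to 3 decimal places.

6.145

Side lengths²: AB² = 25, AC² = 18, BC² = 37.
Since BC² = 37 < 25 + 18 = 43, the triangle is acute, so the smallest enclosing circle is the circumcircle.
Circumcentre = (15/14, -27/14), r² = 925/98.
Diameter = 2r = 2√(925/98) ≈ 6.145.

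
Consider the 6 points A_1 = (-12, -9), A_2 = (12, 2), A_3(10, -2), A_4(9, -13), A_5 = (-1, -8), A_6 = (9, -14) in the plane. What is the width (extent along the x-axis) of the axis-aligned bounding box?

max x = 12, min x = -12, so width = 24.

24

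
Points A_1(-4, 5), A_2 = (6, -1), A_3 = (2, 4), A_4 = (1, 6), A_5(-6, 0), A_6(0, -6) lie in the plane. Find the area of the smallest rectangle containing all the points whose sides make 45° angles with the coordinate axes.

In coordinates u = x + y, v = x − y the rectangle is axis-aligned; the map (x,y)→(u,v) scales areas by 2.
u-values: 1, 5, 6, 7, -6, -6; range = 7 − (-6) = 13.
v-values: -9, 7, -2, -5, -6, 6; range = 7 − (-9) = 16.
Area = (13 × 16) / 2 = 104.

104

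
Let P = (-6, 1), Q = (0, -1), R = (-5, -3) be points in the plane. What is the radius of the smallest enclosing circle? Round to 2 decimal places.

Side lengths²: PQ² = 40, PR² = 17, QR² = 29.
Since PQ² = 40 < 29 + 17 = 46, the triangle is acute, so the smallest enclosing circle is the circumcircle.
Circumcentre = (-69/22, -9/22), r² = 2465/242.
r = √(2465/242) ≈ 3.19.

3.19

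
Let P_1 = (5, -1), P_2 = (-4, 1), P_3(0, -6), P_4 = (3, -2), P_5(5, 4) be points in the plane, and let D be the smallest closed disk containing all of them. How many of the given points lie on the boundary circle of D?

3

By Welzl's lemma the MEC is supported by two points (diametrically opposite) or three points (on a circumcircle).
The minimum enclosing circle is determined by three boundary points: P_2, P_3, P_5.
Their circumcentre is (1.5, -0.5) with r² = 32.5.
The farthest remaining point P_1 is at distance² 12.5 ≤ 32.5.
The points at distance exactly r from the centre are P_2, P_3, P_5 — 3 points.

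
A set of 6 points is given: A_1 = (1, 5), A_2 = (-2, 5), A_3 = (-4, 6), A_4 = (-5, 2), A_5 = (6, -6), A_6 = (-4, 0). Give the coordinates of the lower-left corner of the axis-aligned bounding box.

(-5, -6)

x-range [-5, 6], y-range [-6, 6].
The lower-left corner is (-5, -6).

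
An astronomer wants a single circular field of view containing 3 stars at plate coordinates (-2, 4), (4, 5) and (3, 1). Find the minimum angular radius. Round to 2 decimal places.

3.18

Call the three points A, B, C in the order given.
Side lengths²: AB² = 37, AC² = 34, BC² = 17.
Since AB² = 37 < 34 + 17 = 51, the triangle is acute, so the smallest enclosing circle is the circumcircle.
Circumcentre = (53/46, 165/46), r² = 10693/1058.
r = √(10693/1058) ≈ 3.18.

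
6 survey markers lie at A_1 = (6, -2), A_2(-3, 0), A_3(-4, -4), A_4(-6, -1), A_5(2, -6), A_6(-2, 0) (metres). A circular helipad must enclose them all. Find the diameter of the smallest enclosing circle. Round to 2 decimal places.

The minimum enclosing circle of a finite set is fixed by two of the points (as a diameter) or three (as a circumcircle).
The farthest pair is A_1–A_4 with squared distance 145. The circle on this segment as diameter has centre (0, -1.5) and r² = 145/4 = 36.25.
Check A_2: distance² to centre = 11.25 ≤ 36.25, so it lies inside.
All remaining points lie in this disk, and no smaller disk contains both endpoints, so this is the minimum enclosing circle.
Diameter = 2r = 2√(36.25) ≈ 12.04.

12.04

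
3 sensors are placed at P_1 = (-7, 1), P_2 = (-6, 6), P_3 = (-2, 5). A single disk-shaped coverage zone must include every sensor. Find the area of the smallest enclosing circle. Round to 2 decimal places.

32.27

Side lengths²: P_1P_2² = 26, P_1P_3² = 41, P_2P_3² = 17.
Since P_1P_3² = 41 < 26 + 17 = 43, the triangle is acute, so the smallest enclosing circle is the circumcircle.
Circumcentre = (-193/42, 131/42), r² = 9061/882.
Area = π·r² = π·9061/882 ≈ 32.27.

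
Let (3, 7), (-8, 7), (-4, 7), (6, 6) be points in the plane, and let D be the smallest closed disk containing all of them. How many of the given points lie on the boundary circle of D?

2

By Welzl's lemma the MEC is supported by two points (diametrically opposite) or three points (on a circumcircle).
The farthest pair is (-8, 7)–(6, 6) with squared distance 197. The circle on this segment as diameter has centre (-1, 6.5) and r² = 197/4 = 49.25.
Check (3, 7): distance² to centre = 16.25 ≤ 49.25, so it lies inside.
All remaining points lie in this disk, and no smaller disk contains both endpoints, so this is the minimum enclosing circle.
The points at distance exactly r from the centre are (-8, 7), (6, 6) — 2 points.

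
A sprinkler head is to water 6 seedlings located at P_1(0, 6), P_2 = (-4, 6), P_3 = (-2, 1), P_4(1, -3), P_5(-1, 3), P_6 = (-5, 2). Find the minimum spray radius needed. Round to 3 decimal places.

5.148

The farthest pair is P_2–P_4 with squared distance 106. The circle on this segment as diameter has centre (-1.5, 1.5) and r² = 106/4 = 26.5.
Check P_1: distance² to centre = 22.5 ≤ 26.5, so it lies inside.
All remaining points lie in this disk, and no smaller disk contains both endpoints, so this is the minimum enclosing circle.
r = √(26.5) ≈ 5.148.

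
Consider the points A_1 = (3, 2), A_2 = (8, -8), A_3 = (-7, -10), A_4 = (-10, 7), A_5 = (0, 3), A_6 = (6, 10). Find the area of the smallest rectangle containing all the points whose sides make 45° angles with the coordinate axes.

In coordinates u = x + y, v = x − y the rectangle is axis-aligned; the map (x,y)→(u,v) scales areas by 2.
u-values: 5, 0, -17, -3, 3, 16; range = 16 − (-17) = 33.
v-values: 1, 16, 3, -17, -3, -4; range = 16 − (-17) = 33.
Area = (33 × 33) / 2 = 544.5.

544.5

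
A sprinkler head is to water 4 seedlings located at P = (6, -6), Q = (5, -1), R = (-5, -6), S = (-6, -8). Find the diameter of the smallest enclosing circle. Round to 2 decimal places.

A smallest enclosing disk is always determined by at most three of the input points on its boundary.
The minimum enclosing circle is determined by three boundary points: P, Q, S.
Their circumcentre is (-12/31, -145/31) with r² = 40885/961.
The farthest remaining point R is at distance² 22130/961 ≤ 40885/961.
Diameter = 2r = 2√(40885/961) ≈ 13.05.

13.05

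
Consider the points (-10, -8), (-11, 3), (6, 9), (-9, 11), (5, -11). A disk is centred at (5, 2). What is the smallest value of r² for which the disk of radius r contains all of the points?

The required radius is the distance from (5, 2) to the farthest point.
Squared distances: 325, 257, 50, 277, 169.
Maximum is 325, attained at (-10, -8).

325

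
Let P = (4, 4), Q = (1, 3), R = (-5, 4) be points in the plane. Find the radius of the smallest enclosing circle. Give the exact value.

4.5

Side lengths²: PQ² = 10, PR² = 81, QR² = 37.
Since PR² = 81 ≥ 37 + 10 = 47, the angle opposite PR is not acute, so the smallest enclosing circle has PR as diameter.
Centre = midpoint of PR = (-0.5, 4), r² = 81/4 = 20.25.
r = √(20.25) = 4.5.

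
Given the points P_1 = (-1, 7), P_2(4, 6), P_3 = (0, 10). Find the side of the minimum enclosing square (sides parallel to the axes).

5

The bounding box has width 5 and height 4.
An axis-aligned square enclosing the set must have side ≥ max(width, height).
So the minimum side is max(5, 4) = 5.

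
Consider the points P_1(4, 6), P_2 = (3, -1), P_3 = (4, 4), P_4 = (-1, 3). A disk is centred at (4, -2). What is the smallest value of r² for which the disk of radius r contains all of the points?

The required radius is the distance from (4, -2) to the farthest point.
Squared distances: 64, 2, 36, 50.
Maximum is 64, attained at P_1.

64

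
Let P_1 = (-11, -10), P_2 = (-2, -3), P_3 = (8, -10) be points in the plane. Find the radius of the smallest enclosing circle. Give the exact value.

9.5

Side lengths²: P_1P_2² = 130, P_1P_3² = 361, P_2P_3² = 149.
Since P_1P_3² = 361 ≥ 149 + 130 = 279, the angle opposite P_1P_3 is not acute, so the smallest enclosing circle has P_1P_3 as diameter.
Centre = midpoint of P_1P_3 = (-1.5, -10), r² = 361/4 = 90.25.
r = √(90.25) = 9.5.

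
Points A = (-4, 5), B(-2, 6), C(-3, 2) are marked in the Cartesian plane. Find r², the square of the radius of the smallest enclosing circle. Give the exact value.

4.25

Side lengths²: AB² = 5, AC² = 10, BC² = 17.
Since BC² = 17 ≥ 10 + 5 = 15, the angle opposite BC is not acute, so the smallest enclosing circle has BC as diameter.
Centre = midpoint of BC = (-2.5, 4), r² = 17/4 = 4.25.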